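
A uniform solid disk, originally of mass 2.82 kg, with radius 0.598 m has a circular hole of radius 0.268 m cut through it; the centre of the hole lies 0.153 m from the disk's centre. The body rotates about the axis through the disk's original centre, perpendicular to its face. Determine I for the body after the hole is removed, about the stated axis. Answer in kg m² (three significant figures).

Unpierced body about its centre: I₀ = (1/2)MR² = (1/2)(2.82)(0.598)² = 0.50422 kg m².
The removed disk has mass m = M·(r/R)² = (2.82)(0.268/0.598)² = 0.56639 kg (same uniform areal density).
Its moment of inertia about the rotation axis (parallel-axis theorem): I_hole = (1/2)mr² + md² = (1/2)(0.56639)(0.268)² + (0.56639)(0.153)² = 0.033599 kg m².
Treating the hole as negative mass, I = I₀ − I_hole = 0.50422 − 0.033599 = 0.47062 kg m².

0.471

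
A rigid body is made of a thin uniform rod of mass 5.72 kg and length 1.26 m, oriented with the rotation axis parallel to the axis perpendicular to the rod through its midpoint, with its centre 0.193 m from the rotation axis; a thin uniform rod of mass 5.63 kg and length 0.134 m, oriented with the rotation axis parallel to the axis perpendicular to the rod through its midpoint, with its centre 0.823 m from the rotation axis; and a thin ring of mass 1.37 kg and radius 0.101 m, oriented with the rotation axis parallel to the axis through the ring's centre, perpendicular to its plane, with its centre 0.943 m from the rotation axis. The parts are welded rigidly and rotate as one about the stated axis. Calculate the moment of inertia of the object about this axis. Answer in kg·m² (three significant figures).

Thin rod: I_cm = (1/12)ML² = (1/12)(5.72)(1.26)² = 0.75676 kg·m²; centre at d = 0.193 m, so the parallel axis theorem gives I = 0.75676 + (5.72)(0.193)² = 0.96982 kg·m².
Thin rod: I_cm = (1/12)ML² = (1/12)(5.63)(0.134)² = 0.0084244 kg·m²; centre at d = 0.823 m, so the parallel axis theorem gives I = 0.0084244 + (5.63)(0.823)² = 3.8218 kg·m².
Thin ring: I_cm = MR² = (1.37)(0.101)² = 0.013975 kg·m²; centre at d = 0.943 m, so the parallel axis theorem gives I = 0.013975 + (1.37)(0.943)² = 1.2322 kg·m².
Total I = 0.96982 + 3.8218 + 1.2322 = 6.0239 kg·m².

6.02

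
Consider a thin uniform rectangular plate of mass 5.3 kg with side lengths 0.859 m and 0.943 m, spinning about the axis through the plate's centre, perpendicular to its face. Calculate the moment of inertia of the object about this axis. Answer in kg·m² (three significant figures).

0.719

I_cm = (1/12)M(a²+b²) = (1/12)(5.3)[(0.859)² + (0.943)²] = 0.71865 kg·m²; axis through the centre, so I = 0.71865 kg·m².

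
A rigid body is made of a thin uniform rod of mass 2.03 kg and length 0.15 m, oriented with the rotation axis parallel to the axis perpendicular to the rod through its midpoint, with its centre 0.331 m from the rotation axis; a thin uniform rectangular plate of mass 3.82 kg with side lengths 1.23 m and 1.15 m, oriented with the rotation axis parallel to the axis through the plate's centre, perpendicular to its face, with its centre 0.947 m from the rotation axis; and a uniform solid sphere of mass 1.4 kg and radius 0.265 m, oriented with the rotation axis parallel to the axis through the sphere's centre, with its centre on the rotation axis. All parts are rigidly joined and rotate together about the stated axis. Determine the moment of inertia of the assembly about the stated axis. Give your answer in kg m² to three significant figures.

Thin rod: I_cm = (1/12)ML² = (1/12)(2.03)(0.15)² = 0.0038062 kg m²; centre at d = 0.331 m, so the parallel axis theorem gives I = 0.0038062 + (2.03)(0.331)² = 0.22622 kg m².
Rectangular plate: I_cm = (1/12)M(a²+b²) = (1/12)(3.82)[(1.23)² + (1.15)²] = 0.9026 kg m²; centre at d = 0.947 m, so the parallel axis theorem gives I = 0.9026 + (3.82)(0.947)² = 4.3284 kg m².
Solid sphere: I_cm = (2/5)MR² = (2/5)(1.4)(0.265)² = 0.039326 kg m²; axis through the centre, so I = 0.039326 kg m².
Total I = 0.22622 + 4.3284 + 0.039326 = 4.594 kg m².

4.59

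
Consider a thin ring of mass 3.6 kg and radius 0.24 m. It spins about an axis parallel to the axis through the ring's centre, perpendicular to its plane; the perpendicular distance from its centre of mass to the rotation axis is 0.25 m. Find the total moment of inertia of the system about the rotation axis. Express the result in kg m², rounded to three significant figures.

0.432

I_cm = MR² = (3.6)(0.24)² = 0.20736 kg m²; centre at d = 0.25 m, so the parallel axis theorem gives I = 0.20736 + (3.6)(0.25)² = 0.43236 kg m².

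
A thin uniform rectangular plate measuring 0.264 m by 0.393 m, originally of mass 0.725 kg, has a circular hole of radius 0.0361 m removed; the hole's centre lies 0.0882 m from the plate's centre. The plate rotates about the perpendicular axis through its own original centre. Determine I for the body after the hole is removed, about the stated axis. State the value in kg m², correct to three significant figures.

Unpierced body about its centre: I₀ = (1/12)M(a²+b²) = (1/12)(0.725)[(0.264)² + (0.393)²] = 0.013542 kg m².
The removed disk has mass m = M·πr²/(ab) = (0.725)·π(0.0361)²/(0.264·0.393) = 0.028609 kg (same uniform areal density).
Its moment of inertia about the rotation axis (parallel-axis theorem): I_hole = (1/2)mr² + md² = (1/2)(0.028609)(0.0361)² + (0.028609)(0.0882)² = 0.0002412 kg m².
Treating the hole as negative mass, I = I₀ − I_hole = 0.013542 − 0.0002412 = 0.013301 kg m².

0.0133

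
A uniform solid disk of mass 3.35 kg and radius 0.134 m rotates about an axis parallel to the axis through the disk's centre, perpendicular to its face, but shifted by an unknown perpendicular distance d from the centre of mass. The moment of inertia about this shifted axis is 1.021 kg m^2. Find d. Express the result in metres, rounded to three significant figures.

0.544

About the centre-of-mass axis, I_cm = (1/2)MR² = (1/2)(3.35)(0.134)² = 0.030076 kg m^2.
Parallel axis theorem: I = I_cm + Md², so Md² = 1.021 − 0.030076 = 0.99092 kg m^2.
d = √(0.99092 / 3.35) = 0.54387 m.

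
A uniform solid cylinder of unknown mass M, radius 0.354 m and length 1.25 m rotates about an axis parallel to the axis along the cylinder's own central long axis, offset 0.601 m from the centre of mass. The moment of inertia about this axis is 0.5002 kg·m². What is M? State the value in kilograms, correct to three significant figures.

I = I_cm + Md² = (1/2)MR² + Md² = M·[0.5·(0.354)² + (0.601)²] = M·0.42386.
So M = 0.5002 / 0.42386 = 1.1801 kg.

1.18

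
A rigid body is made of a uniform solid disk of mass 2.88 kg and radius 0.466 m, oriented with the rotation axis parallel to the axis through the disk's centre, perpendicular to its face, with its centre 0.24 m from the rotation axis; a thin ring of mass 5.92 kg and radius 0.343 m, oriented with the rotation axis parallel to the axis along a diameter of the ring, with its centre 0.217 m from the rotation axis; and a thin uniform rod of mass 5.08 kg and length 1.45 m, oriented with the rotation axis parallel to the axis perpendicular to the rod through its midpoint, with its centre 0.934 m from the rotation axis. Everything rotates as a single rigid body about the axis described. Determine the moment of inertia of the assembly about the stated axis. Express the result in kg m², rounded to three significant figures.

6.43

Solid disk: I_cm = (1/2)MR² = (1/2)(2.88)(0.466)² = 0.3127 kg m²; centre at d = 0.24 m, so I = I_cm + Md² gives I = 0.3127 + (2.88)(0.24)² = 0.47859 kg m².
Thin ring: I_cm = (1/2)MR² = (1/2)(5.92)(0.343)² = 0.34824 kg m²; centre at d = 0.217 m, so I = I_cm + Md² gives I = 0.34824 + (5.92)(0.217)² = 0.62701 kg m².
Thin rod: I_cm = (1/12)ML² = (1/12)(5.08)(1.45)² = 0.89006 kg m²; centre at d = 0.934 m, so I = I_cm + Md² gives I = 0.89006 + (5.08)(0.934)² = 5.3216 kg m².
Total I = 0.47859 + 0.62701 + 5.3216 = 6.4272 kg m².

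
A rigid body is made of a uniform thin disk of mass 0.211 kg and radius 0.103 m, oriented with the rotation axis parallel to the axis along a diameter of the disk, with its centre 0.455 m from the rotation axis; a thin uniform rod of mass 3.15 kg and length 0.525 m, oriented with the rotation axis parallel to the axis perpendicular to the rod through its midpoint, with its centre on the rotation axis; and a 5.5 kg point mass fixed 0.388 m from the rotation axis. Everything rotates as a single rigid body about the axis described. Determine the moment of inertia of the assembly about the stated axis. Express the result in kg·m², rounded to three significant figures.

Thin disk: I_cm = (1/4)MR² = (1/4)(0.211)(0.103)² = 0.00055962 kg·m²; centre at d = 0.455 m, so the parallel axis theorem gives I = 0.00055962 + (0.211)(0.455)² = 0.044242 kg·m².
Thin rod: I_cm = (1/12)ML² = (1/12)(3.15)(0.525)² = 0.072352 kg·m²; axis through the centre, so I = 0.072352 kg·m².
Point mass: I_cm = 0; centre at d = 0.388 m, so the parallel axis theorem gives I = 0 + (5.5)(0.388)² = 0.82799 kg·m².
Total I = 0.044242 + 0.072352 + 0.82799 = 0.94459 kg·m².

0.945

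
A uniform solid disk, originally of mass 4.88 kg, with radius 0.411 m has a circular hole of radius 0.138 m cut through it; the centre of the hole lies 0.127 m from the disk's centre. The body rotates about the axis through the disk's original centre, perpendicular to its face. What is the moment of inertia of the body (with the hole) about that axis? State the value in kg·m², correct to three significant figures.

0.398

Unpierced body about its centre: I₀ = (1/2)MR² = (1/2)(4.88)(0.411)² = 0.41217 kg·m².
The removed disk has mass m = M·(r/R)² = (4.88)(0.138/0.411)² = 0.55017 kg (same uniform areal density).
Its moment of inertia about the rotation axis (parallel-axis theorem): I_hole = (1/2)mr² + md² = (1/2)(0.55017)(0.138)² + (0.55017)(0.127)² = 0.014112 kg·m².
Treating the hole as negative mass, I = I₀ − I_hole = 0.41217 − 0.014112 = 0.39805 kg·m².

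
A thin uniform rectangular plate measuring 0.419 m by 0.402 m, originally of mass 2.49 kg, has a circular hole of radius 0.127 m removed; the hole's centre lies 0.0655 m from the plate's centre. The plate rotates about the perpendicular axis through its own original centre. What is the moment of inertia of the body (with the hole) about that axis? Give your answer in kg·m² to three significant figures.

0.0607

Unpierced body about its centre: I₀ = (1/12)M(a²+b²) = (1/12)(2.49)[(0.419)² + (0.402)²] = 0.069962 kg·m².
The removed disk has mass m = M·πr²/(ab) = (2.49)·π(0.127)²/(0.419·0.402) = 0.74906 kg (same uniform areal density).
Its moment of inertia about the rotation axis (parallel-axis theorem): I_hole = (1/2)mr² + md² = (1/2)(0.74906)(0.127)² + (0.74906)(0.0655)² = 0.0092544 kg·m².
Treating the hole as negative mass, I = I₀ − I_hole = 0.069962 − 0.0092544 = 0.060707 kg·m².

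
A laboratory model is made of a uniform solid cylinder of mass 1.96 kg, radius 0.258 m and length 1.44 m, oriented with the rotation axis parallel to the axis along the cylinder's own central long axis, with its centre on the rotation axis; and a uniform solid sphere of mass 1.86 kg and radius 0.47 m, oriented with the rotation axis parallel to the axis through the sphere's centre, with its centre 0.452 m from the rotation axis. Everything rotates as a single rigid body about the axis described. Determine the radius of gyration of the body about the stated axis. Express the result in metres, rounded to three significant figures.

0.399

Solid cylinder: I_cm = (1/2)MR² = (1/2)(1.96)(0.258)² = 0.065233 kg m²; axis through the centre, so I = 0.065233 kg m².
Solid sphere: I_cm = (2/5)MR² = (2/5)(1.86)(0.47)² = 0.16435 kg m²; centre at d = 0.452 m, so I = I_cm + Md² gives I = 0.16435 + (1.86)(0.452)² = 0.54436 kg m².
Total I = 0.60959 kg m²; total mass M = 3.82 kg.
k = √(I/M) = √(0.60959/3.82) = 0.39947 m.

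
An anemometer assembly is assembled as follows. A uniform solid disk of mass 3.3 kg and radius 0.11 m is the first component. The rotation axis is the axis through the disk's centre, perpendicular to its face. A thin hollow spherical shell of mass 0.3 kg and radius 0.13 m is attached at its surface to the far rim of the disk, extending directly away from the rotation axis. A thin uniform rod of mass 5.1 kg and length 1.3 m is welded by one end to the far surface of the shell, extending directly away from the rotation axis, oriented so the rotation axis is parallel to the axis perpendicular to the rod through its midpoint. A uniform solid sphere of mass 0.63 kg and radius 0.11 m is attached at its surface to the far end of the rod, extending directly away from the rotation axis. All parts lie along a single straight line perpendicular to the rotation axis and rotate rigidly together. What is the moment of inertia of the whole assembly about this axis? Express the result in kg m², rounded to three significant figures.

8.06

Solid disk: I_cm = (1/2)MR² = (1/2)(3.3)(0.11)² = 0.019965 kg m²; axis through the centre, so I = 0.019965 kg m².
Spherical shell: I_cm = (2/3)MR² = (2/3)(0.3)(0.13)² = 0.00338 kg m²; centre at d = 0.11 + 0.13 = 0.24 m, so I = I_cm + Md² gives I = 0.00338 + (0.3)(0.24)² = 0.02066 kg m².
Thin rod: I_cm = (1/12)ML² = (1/12)(5.1)(1.3)² = 0.71825 kg m²; centre at d = 0.11 + 0.13 + 0.13 + 0.65 = 1.02 m, so I = I_cm + Md² gives I = 0.71825 + (5.1)(1.02)² = 6.0243 kg m².
Solid sphere: I_cm = (2/5)MR² = (2/5)(0.63)(0.11)² = 0.0030492 kg m²; centre at d = 0.11 + 0.13 + 0.13 + 0.65 + 0.65 + 0.11 = 1.78 m, so I = I_cm + Md² gives I = 0.0030492 + (0.63)(1.78)² = 1.9991 kg m².
Total I = 0.019965 + 0.02066 + 6.0243 + 1.9991 = 8.0641 kg m².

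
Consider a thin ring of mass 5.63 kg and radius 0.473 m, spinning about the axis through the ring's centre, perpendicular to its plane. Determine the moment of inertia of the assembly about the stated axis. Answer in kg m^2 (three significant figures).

I_cm = MR² = (5.63)(0.473)² = 1.2596 kg m^2; axis through the centre, so I = 1.2596 kg m^2.

1.26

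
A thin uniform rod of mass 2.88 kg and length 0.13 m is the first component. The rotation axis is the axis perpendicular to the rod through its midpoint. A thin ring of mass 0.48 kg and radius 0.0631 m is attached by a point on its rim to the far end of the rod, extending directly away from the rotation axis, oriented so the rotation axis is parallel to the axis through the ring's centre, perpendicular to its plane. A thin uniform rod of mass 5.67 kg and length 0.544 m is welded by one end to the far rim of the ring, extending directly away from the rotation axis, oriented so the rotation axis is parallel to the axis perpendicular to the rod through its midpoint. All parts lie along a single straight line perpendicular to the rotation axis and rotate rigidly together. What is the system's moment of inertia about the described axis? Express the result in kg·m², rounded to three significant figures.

Thin rod: I_cm = (1/12)ML² = (1/12)(2.88)(0.13)² = 0.004056 kg·m²; axis through the centre, so I = 0.004056 kg·m².
Thin ring: I_cm = MR² = (0.48)(0.0631)² = 0.0019112 kg·m²; centre at d = 0.065 + 0.0631 = 0.1281 m, so the parallel axis theorem gives I = 0.0019112 + (0.48)(0.1281)² = 0.0097878 kg·m².
Thin rod: I_cm = (1/12)ML² = (1/12)(5.67)(0.544)² = 0.13983 kg·m²; centre at d = 0.065 + 0.0631 + 0.0631 + 0.272 = 0.4632 m, so the parallel axis theorem gives I = 0.13983 + (5.67)(0.4632)² = 1.3564 kg·m².
Total I = 0.004056 + 0.0097878 + 1.3564 = 1.3702 kg·m².

1.37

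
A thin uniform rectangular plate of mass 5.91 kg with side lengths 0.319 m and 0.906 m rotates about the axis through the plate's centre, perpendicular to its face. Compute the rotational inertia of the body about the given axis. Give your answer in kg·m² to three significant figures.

I_cm = (1/12)M(a²+b²) = (1/12)(5.91)[(0.319)² + (0.906)²] = 0.45438 kg·m²; axis through the centre, so I = 0.45438 kg·m².

0.454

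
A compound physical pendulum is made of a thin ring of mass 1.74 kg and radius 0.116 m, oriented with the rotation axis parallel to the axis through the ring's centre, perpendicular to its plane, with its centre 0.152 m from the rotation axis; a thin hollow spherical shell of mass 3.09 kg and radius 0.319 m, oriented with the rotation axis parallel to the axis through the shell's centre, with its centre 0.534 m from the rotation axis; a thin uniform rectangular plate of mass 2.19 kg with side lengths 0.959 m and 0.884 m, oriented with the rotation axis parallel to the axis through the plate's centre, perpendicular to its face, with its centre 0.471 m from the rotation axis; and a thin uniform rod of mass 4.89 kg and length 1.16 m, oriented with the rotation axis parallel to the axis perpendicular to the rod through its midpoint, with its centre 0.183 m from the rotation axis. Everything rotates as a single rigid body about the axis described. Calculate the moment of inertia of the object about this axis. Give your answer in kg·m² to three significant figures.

Thin ring: I_cm = MR² = (1.74)(0.116)² = 0.023413 kg·m²; centre at d = 0.152 m, so the parallel axis theorem gives I = 0.023413 + (1.74)(0.152)² = 0.063614 kg·m².
Spherical shell: I_cm = (2/3)MR² = (2/3)(3.09)(0.319)² = 0.20963 kg·m²; centre at d = 0.534 m, so the parallel axis theorem gives I = 0.20963 + (3.09)(0.534)² = 1.0908 kg·m².
Rectangular plate: I_cm = (1/12)M(a²+b²) = (1/12)(2.19)[(0.959)² + (0.884)²] = 0.31046 kg·m²; centre at d = 0.471 m, so the parallel axis theorem gives I = 0.31046 + (2.19)(0.471)² = 0.79629 kg·m².
Thin rod: I_cm = (1/12)ML² = (1/12)(4.89)(1.16)² = 0.54833 kg·m²; centre at d = 0.183 m, so the parallel axis theorem gives I = 0.54833 + (4.89)(0.183)² = 0.71209 kg·m².
Total I = 0.063614 + 1.0908 + 0.79629 + 0.71209 = 2.6628 kg·m².

2.66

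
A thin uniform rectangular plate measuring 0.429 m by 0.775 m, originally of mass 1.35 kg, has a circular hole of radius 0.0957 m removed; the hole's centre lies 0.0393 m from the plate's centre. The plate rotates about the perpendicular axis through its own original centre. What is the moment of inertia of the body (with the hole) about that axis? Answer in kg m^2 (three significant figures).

0.0876

Unpierced body about its centre: I₀ = (1/12)M(a²+b²) = (1/12)(1.35)[(0.429)² + (0.775)²] = 0.088275 kg m^2.
The removed disk has mass m = M·πr²/(ab) = (1.35)·π(0.0957)²/(0.429·0.775) = 0.11683 kg (same uniform areal density).
Its moment of inertia about the rotation axis (parallel-axis theorem): I_hole = (1/2)mr² + md² = (1/2)(0.11683)(0.0957)² + (0.11683)(0.0393)² = 0.00071543 kg m^2.
Treating the hole as negative mass, I = I₀ − I_hole = 0.088275 − 0.00071543 = 0.087559 kg m^2.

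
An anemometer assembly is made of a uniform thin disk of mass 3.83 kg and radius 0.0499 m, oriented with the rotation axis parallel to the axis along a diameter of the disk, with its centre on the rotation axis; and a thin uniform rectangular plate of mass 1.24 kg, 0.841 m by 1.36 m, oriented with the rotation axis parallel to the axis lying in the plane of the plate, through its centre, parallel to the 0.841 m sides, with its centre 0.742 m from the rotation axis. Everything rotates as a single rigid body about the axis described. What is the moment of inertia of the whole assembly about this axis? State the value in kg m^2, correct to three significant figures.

Thin disk: I_cm = (1/4)MR² = (1/4)(3.83)(0.0499)² = 0.0023842 kg m^2; axis through the centre, so I = 0.0023842 kg m^2.
Rectangular plate: I_cm = (1/12)Mb² = (1/12)(1.24)(1.36)² = 0.19113 kg m^2; centre at d = 0.742 m, so the parallel axis theorem gives I = 0.19113 + (1.24)(0.742)² = 0.87382 kg m^2.
Total I = 0.0023842 + 0.87382 = 0.87621 kg m^2.

0.876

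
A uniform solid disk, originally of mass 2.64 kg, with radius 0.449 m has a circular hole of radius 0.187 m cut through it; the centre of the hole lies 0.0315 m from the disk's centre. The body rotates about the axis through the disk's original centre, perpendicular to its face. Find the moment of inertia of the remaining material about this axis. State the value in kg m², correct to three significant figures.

Unpierced body about its centre: I₀ = (1/2)MR² = (1/2)(2.64)(0.449)² = 0.26611 kg m².
The removed disk has mass m = M·(r/R)² = (2.64)(0.187/0.449)² = 0.45793 kg (same uniform areal density).
Its moment of inertia about the rotation axis (parallel-axis theorem): I_hole = (1/2)mr² + md² = (1/2)(0.45793)(0.187)² + (0.45793)(0.0315)² = 0.008461 kg m².
Treating the hole as negative mass, I = I₀ − I_hole = 0.26611 − 0.008461 = 0.25765 kg m².

0.258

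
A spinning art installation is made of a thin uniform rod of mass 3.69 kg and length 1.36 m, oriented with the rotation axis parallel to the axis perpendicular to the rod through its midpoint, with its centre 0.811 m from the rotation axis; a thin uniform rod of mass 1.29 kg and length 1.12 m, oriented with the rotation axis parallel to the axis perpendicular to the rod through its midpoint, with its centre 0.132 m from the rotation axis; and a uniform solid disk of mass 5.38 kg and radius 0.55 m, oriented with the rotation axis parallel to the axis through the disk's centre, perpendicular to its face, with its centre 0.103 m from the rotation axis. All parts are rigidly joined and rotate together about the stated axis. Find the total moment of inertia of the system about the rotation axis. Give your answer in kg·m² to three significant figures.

Thin rod: I_cm = (1/12)ML² = (1/12)(3.69)(1.36)² = 0.56875 kg·m²; centre at d = 0.811 m, so the parallel axis theorem gives I = 0.56875 + (3.69)(0.811)² = 2.9957 kg·m².
Thin rod: I_cm = (1/12)ML² = (1/12)(1.29)(1.12)² = 0.13485 kg·m²; centre at d = 0.132 m, so the parallel axis theorem gives I = 0.13485 + (1.29)(0.132)² = 0.15732 kg·m².
Solid disk: I_cm = (1/2)MR² = (1/2)(5.38)(0.55)² = 0.81373 kg·m²; centre at d = 0.103 m, so the parallel axis theorem gives I = 0.81373 + (5.38)(0.103)² = 0.8708 kg·m².
Total I = 2.9957 + 0.15732 + 0.8708 = 4.0239 kg·m².

4.02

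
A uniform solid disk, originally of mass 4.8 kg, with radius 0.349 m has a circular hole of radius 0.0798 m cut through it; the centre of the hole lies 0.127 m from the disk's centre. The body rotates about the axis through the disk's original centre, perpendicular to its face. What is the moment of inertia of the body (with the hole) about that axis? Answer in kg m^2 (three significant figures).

Unpierced body about its centre: I₀ = (1/2)MR² = (1/2)(4.8)(0.349)² = 0.29232 kg m^2.
The removed disk has mass m = M·(r/R)² = (4.8)(0.0798/0.349)² = 0.25096 kg (same uniform areal density).
Its moment of inertia about the rotation axis (parallel-axis theorem): I_hole = (1/2)mr² + md² = (1/2)(0.25096)(0.0798)² + (0.25096)(0.127)² = 0.0048467 kg m^2.
Treating the hole as negative mass, I = I₀ − I_hole = 0.29232 − 0.0048467 = 0.28748 kg m^2.

0.287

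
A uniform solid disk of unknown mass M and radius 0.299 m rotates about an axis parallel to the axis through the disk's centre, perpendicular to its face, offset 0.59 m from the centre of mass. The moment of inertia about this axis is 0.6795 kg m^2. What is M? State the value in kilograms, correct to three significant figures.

1.73

I = I_cm + Md² = (1/2)MR² + Md² = M·[0.5·(0.299)² + (0.59)²] = M·0.3928.
So M = 0.6795 / 0.3928 = 1.7299 kg.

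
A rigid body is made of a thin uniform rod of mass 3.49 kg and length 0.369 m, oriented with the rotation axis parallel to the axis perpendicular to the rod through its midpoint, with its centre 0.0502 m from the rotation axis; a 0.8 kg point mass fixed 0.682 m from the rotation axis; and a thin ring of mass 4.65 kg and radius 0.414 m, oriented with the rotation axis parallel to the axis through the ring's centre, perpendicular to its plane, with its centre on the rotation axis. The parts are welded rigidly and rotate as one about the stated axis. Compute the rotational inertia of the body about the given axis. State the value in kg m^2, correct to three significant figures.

Thin rod: I_cm = (1/12)ML² = (1/12)(3.49)(0.369)² = 0.0396 kg m^2; centre at d = 0.0502 m, so I = I_cm + Md² gives I = 0.0396 + (3.49)(0.0502)² = 0.048395 kg m^2.
Point mass: I_cm = 0; centre at d = 0.682 m, so I = I_cm + Md² gives I = 0 + (0.8)(0.682)² = 0.3721 kg m^2.
Thin ring: I_cm = MR² = (4.65)(0.414)² = 0.79699 kg m^2; axis through the centre, so I = 0.79699 kg m^2.
Total I = 0.048395 + 0.3721 + 0.79699 = 1.2175 kg m^2.

1.22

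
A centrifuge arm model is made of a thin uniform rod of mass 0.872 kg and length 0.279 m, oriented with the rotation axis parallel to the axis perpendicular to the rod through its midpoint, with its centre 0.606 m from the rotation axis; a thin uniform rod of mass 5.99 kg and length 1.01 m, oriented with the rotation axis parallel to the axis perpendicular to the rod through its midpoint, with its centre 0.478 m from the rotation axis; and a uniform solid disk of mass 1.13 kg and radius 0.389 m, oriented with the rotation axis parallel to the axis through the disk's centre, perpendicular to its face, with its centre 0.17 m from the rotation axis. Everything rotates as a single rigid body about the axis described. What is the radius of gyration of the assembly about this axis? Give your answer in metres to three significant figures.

0.539

Thin rod: I_cm = (1/12)ML² = (1/12)(0.872)(0.279)² = 0.0056564 kg·m²; centre at d = 0.606 m, so I = I_cm + Md² gives I = 0.0056564 + (0.872)(0.606)² = 0.32589 kg·m².
Thin rod: I_cm = (1/12)ML² = (1/12)(5.99)(1.01)² = 0.5092 kg·m²; centre at d = 0.478 m, so I = I_cm + Md² gives I = 0.5092 + (5.99)(0.478)² = 1.8778 kg·m².
Solid disk: I_cm = (1/2)MR² = (1/2)(1.13)(0.389)² = 0.085496 kg·m²; centre at d = 0.17 m, so I = I_cm + Md² gives I = 0.085496 + (1.13)(0.17)² = 0.11815 kg·m².
Total I = 2.3219 kg·m²; total mass M = 7.992 kg.
k = √(I/M) = √(2.3219/7.992) = 0.539 m.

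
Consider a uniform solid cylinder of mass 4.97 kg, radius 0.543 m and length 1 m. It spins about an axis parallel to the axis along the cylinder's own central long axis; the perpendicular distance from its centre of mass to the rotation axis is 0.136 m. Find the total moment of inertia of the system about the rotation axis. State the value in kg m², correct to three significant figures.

I_cm = (1/2)MR² = (1/2)(4.97)(0.543)² = 0.7327 kg m²; centre at d = 0.136 m, so I = I_cm + Md² gives I = 0.7327 + (4.97)(0.136)² = 0.82462 kg m².

0.825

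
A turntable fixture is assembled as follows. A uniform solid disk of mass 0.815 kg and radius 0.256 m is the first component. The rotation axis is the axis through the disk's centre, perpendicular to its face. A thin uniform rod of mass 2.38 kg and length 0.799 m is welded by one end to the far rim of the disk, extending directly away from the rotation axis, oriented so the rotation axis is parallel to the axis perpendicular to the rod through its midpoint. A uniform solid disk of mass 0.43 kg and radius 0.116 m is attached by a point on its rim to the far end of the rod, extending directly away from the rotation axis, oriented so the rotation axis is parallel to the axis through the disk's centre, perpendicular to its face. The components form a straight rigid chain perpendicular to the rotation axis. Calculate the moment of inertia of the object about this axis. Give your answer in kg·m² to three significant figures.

1.77

Solid disk: I_cm = (1/2)MR² = (1/2)(0.815)(0.256)² = 0.026706 kg·m²; axis through the centre, so I = 0.026706 kg·m².
Thin rod: I_cm = (1/12)ML² = (1/12)(2.38)(0.799)² = 0.12662 kg·m²; centre at d = 0.256 + 0.3995 = 0.6555 m, so I = I_cm + Md² gives I = 0.12662 + (2.38)(0.6555)² = 1.1493 kg·m².
Solid disk: I_cm = (1/2)MR² = (1/2)(0.43)(0.116)² = 0.002893 kg·m²; centre at d = 0.256 + 0.3995 + 0.3995 + 0.116 = 1.171 m, so I = I_cm + Md² gives I = 0.002893 + (0.43)(1.171)² = 0.59253 kg·m².
Total I = 0.026706 + 1.1493 + 0.59253 = 1.7685 kg·m².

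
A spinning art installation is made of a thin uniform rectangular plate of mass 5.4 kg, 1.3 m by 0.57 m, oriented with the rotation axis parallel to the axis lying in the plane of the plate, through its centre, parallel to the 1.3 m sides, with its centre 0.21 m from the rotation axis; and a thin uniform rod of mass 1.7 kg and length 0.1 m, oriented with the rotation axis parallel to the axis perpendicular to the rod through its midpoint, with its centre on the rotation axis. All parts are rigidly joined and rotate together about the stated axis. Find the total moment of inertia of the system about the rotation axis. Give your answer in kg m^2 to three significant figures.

0.386

Rectangular plate: I_cm = (1/12)Mb² = (1/12)(5.4)(0.57)² = 0.14621 kg m^2; centre at d = 0.21 m, so I = I_cm + Md² gives I = 0.14621 + (5.4)(0.21)² = 0.38434 kg m^2.
Thin rod: I_cm = (1/12)ML² = (1/12)(1.7)(0.1)² = 0.0014167 kg m^2; axis through the centre, so I = 0.0014167 kg m^2.
Total I = 0.38434 + 0.0014167 = 0.38576 kg m^2.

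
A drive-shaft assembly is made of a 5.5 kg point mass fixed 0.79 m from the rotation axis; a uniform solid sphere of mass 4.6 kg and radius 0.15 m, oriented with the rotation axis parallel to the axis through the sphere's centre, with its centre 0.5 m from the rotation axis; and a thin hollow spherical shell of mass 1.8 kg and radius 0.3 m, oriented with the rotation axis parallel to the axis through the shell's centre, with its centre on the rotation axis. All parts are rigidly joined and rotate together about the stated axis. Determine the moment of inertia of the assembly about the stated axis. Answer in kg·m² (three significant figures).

4.73

Point mass: I_cm = 0; centre at d = 0.79 m, so I = I_cm + Md² gives I = 0 + (5.5)(0.79)² = 3.4326 kg·m².
Solid sphere: I_cm = (2/5)MR² = (2/5)(4.6)(0.15)² = 0.0414 kg·m²; centre at d = 0.5 m, so I = I_cm + Md² gives I = 0.0414 + (4.6)(0.5)² = 1.1914 kg·m².
Spherical shell: I_cm = (2/3)MR² = (2/3)(1.8)(0.3)² = 0.108 kg·m²; axis through the centre, so I = 0.108 kg·m².
Total I = 3.4326 + 1.1914 + 0.108 = 4.732 kg·m².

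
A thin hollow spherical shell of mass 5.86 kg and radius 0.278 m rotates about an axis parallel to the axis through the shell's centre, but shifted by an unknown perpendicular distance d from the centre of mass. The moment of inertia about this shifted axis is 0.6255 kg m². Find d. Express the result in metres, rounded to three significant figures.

About the centre-of-mass axis, I_cm = (2/3)MR² = (2/3)(5.86)(0.278)² = 0.30192 kg m².
Parallel axis theorem: I = I_cm + Md², so Md² = 0.6255 − 0.30192 = 0.32358 kg m².
d = √(0.32358 / 5.86) = 0.23498 m.

0.235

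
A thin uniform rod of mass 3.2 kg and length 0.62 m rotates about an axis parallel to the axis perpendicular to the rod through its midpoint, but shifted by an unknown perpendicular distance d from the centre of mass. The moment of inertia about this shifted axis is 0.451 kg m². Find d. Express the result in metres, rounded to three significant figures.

About the centre-of-mass axis, I_cm = (1/12)ML² = (1/12)(3.2)(0.62)² = 0.10251 kg m².
Parallel axis theorem: I = I_cm + Md², so Md² = 0.451 − 0.10251 = 0.34849 kg m².
d = √(0.34849 / 3.2) = 0.33001 m.

0.330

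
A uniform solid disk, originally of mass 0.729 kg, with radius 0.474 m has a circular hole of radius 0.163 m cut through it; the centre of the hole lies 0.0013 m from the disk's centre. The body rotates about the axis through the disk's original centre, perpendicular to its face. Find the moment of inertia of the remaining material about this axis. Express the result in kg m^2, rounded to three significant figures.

0.0807

Unpierced body about its centre: I₀ = (1/2)MR² = (1/2)(0.729)(0.474)² = 0.081894 kg m^2.
The removed disk has mass m = M·(r/R)² = (0.729)(0.163/0.474)² = 0.086208 kg (same uniform areal density).
Its moment of inertia about the rotation axis (parallel-axis theorem): I_hole = (1/2)mr² + md² = (1/2)(0.086208)(0.163)² + (0.086208)(0.0013)² = 0.0011454 kg m^2.
Treating the hole as negative mass, I = I₀ − I_hole = 0.081894 − 0.0011454 = 0.080749 kg m^2.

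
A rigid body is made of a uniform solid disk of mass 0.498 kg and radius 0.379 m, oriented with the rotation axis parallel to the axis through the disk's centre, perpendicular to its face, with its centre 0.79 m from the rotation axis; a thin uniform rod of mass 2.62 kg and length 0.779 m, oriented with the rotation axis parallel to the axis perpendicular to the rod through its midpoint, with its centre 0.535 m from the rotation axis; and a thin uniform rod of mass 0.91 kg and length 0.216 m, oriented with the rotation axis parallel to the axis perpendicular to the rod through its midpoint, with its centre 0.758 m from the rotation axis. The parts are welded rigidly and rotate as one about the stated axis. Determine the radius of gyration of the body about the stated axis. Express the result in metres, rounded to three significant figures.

0.660

Solid disk: I_cm = (1/2)MR² = (1/2)(0.498)(0.379)² = 0.035767 kg m²; centre at d = 0.79 m, so the parallel axis theorem gives I = 0.035767 + (0.498)(0.79)² = 0.34657 kg m².
Thin rod: I_cm = (1/12)ML² = (1/12)(2.62)(0.779)² = 0.13249 kg m²; centre at d = 0.535 m, so the parallel axis theorem gives I = 0.13249 + (2.62)(0.535)² = 0.8824 kg m².
Thin rod: I_cm = (1/12)ML² = (1/12)(0.91)(0.216)² = 0.0035381 kg m²; centre at d = 0.758 m, so the parallel axis theorem gives I = 0.0035381 + (0.91)(0.758)² = 0.52639 kg m².
Total I = 1.7554 kg m²; total mass M = 4.028 kg.
k = √(I/M) = √(1.7554/4.028) = 0.66014 m.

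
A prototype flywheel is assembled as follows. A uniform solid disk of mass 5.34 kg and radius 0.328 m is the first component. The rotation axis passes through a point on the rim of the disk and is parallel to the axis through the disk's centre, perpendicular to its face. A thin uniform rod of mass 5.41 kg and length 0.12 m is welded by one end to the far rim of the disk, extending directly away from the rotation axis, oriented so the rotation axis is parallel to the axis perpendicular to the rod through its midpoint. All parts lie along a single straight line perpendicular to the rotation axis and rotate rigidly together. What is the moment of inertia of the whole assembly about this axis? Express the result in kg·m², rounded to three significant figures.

Solid disk: I_cm = (1/2)MR² = (1/2)(5.34)(0.328)² = 0.28725 kg·m²; centre at d = 0.328 m, so the parallel axis theorem gives I = 0.28725 + (5.34)(0.328)² = 0.86175 kg·m².
Thin rod: I_cm = (1/12)ML² = (1/12)(5.41)(0.12)² = 0.006492 kg·m²; centre at d = 0.328 + 0.328 + 0.06 = 0.716 m, so the parallel axis theorem gives I = 0.006492 + (5.41)(0.716)² = 2.78 kg·m².
Total I = 0.86175 + 2.78 = 3.6417 kg·m².

3.64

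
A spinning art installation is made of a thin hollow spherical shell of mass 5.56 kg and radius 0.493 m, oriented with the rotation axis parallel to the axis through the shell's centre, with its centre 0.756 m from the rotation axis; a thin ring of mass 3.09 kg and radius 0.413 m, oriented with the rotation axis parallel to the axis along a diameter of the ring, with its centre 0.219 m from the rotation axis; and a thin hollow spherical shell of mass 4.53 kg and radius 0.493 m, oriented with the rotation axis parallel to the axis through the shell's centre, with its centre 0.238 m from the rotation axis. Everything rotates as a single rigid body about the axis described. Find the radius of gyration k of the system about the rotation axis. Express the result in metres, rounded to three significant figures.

Spherical shell: I_cm = (2/3)MR² = (2/3)(5.56)(0.493)² = 0.9009 kg m²; centre at d = 0.756 m, so I = I_cm + Md² gives I = 0.9009 + (5.56)(0.756)² = 4.0786 kg m².
Thin ring: I_cm = (1/2)MR² = (1/2)(3.09)(0.413)² = 0.26353 kg m²; centre at d = 0.219 m, so I = I_cm + Md² gives I = 0.26353 + (3.09)(0.219)² = 0.41173 kg m².
Spherical shell: I_cm = (2/3)MR² = (2/3)(4.53)(0.493)² = 0.73401 kg m²; centre at d = 0.238 m, so I = I_cm + Md² gives I = 0.73401 + (4.53)(0.238)² = 0.99061 kg m².
Total I = 5.481 kg m²; total mass M = 13.18 kg.
k = √(I/M) = √(5.481/13.18) = 0.64487 m.

0.645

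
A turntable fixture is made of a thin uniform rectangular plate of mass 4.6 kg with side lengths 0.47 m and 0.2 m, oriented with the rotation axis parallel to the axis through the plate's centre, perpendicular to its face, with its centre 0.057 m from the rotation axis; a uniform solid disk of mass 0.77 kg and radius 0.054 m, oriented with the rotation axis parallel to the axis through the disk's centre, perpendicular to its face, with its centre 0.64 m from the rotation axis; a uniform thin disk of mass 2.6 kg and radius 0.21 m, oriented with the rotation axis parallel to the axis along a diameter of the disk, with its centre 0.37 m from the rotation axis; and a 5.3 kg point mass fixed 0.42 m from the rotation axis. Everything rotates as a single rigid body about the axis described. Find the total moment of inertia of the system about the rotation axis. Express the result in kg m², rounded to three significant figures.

1.75

Rectangular plate: I_cm = (1/12)M(a²+b²) = (1/12)(4.6)[(0.47)² + (0.2)²] = 0.10001 kg m²; centre at d = 0.057 m, so I = I_cm + Md² gives I = 0.10001 + (4.6)(0.057)² = 0.11496 kg m².
Solid disk: I_cm = (1/2)MR² = (1/2)(0.77)(0.054)² = 0.0011227 kg m²; centre at d = 0.64 m, so I = I_cm + Md² gives I = 0.0011227 + (0.77)(0.64)² = 0.31651 kg m².
Thin disk: I_cm = (1/4)MR² = (1/4)(2.6)(0.21)² = 0.028665 kg m²; centre at d = 0.37 m, so I = I_cm + Md² gives I = 0.028665 + (2.6)(0.37)² = 0.3846 kg m².
Point mass: I_cm = 0; centre at d = 0.42 m, so I = I_cm + Md² gives I = 0 + (5.3)(0.42)² = 0.93492 kg m².
Total I = 0.11496 + 0.31651 + 0.3846 + 0.93492 = 1.751 kg m².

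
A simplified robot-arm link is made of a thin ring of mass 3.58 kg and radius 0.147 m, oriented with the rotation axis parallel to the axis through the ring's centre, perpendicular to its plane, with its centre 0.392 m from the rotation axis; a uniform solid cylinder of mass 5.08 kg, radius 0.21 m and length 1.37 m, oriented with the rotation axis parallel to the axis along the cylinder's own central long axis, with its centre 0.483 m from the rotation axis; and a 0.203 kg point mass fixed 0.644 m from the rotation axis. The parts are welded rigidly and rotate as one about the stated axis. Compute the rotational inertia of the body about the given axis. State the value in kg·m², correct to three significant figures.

2.01

Thin ring: I_cm = MR² = (3.58)(0.147)² = 0.07736 kg·m²; centre at d = 0.392 m, so I = I_cm + Md² gives I = 0.07736 + (3.58)(0.392)² = 0.62748 kg·m².
Solid cylinder: I_cm = (1/2)MR² = (1/2)(5.08)(0.21)² = 0.11201 kg·m²; centre at d = 0.483 m, so I = I_cm + Md² gives I = 0.11201 + (5.08)(0.483)² = 1.2971 kg·m².
Point mass: I_cm = 0; centre at d = 0.644 m, so I = I_cm + Md² gives I = 0 + (0.203)(0.644)² = 0.084191 kg·m².
Total I = 0.62748 + 1.2971 + 0.084191 = 2.0088 kg·m².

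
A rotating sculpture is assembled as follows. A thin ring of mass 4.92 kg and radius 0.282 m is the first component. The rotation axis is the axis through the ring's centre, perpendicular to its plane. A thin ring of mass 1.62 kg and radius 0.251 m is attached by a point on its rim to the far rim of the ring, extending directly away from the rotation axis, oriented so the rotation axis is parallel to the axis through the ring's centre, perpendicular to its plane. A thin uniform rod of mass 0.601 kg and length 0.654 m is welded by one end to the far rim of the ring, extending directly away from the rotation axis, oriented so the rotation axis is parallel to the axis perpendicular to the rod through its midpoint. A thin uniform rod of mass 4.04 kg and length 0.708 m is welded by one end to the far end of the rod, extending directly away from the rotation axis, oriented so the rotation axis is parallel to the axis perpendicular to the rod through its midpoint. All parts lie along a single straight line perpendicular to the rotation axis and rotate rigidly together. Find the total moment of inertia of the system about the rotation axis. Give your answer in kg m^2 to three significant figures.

14.9

Thin ring: I_cm = MR² = (4.92)(0.282)² = 0.39126 kg m^2; axis through the centre, so I = 0.39126 kg m^2.
Thin ring: I_cm = MR² = (1.62)(0.251)² = 0.10206 kg m^2; centre at d = 0.282 + 0.251 = 0.533 m, so the parallel axis theorem gives I = 0.10206 + (1.62)(0.533)² = 0.56229 kg m^2.
Thin rod: I_cm = (1/12)ML² = (1/12)(0.601)(0.654)² = 0.021421 kg m^2; centre at d = 0.282 + 0.251 + 0.251 + 0.327 = 1.111 m, so the parallel axis theorem gives I = 0.021421 + (0.601)(1.111)² = 0.76325 kg m^2.
Thin rod: I_cm = (1/12)ML² = (1/12)(4.04)(0.708)² = 0.16876 kg m^2; centre at d = 0.282 + 0.251 + 0.251 + 0.327 + 0.327 + 0.354 = 1.792 m, so the parallel axis theorem gives I = 0.16876 + (4.04)(1.792)² = 13.142 kg m^2.
Total I = 0.39126 + 0.56229 + 0.76325 + 13.142 = 14.859 kg m^2.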